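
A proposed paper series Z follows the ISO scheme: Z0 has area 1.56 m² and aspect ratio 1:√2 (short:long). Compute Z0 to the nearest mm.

Let the short side be w mm. Then w · w√2 = 1.56 m² = 1,560,000 mm².
w² = 1,560,000/√2, so w ≈ 1050.3 mm; long side = w√2 ≈ 1485.3 mm.

1050 × 1485 mm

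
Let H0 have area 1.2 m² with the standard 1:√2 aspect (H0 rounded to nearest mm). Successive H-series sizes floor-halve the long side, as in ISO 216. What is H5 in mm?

162 × 230 mm

Let H0's short side be w mm. w · w√2 = 1.2 m² = 1,200,000 mm², so w ≈ 921.2 mm and w√2 ≈ 1302.7 mm → H0 = 921 × 1303 mm.
H1: ⌊1303/2⌋ × 921 = 651 × 921 mm
H2: ⌊921/2⌋ × 651 = 460 × 651 mm
H3: ⌊651/2⌋ × 460 = 325 × 460 mm
H4: ⌊460/2⌋ × 325 = 230 × 325 mm
H5: ⌊325/2⌋ × 230 = 162 × 230 mm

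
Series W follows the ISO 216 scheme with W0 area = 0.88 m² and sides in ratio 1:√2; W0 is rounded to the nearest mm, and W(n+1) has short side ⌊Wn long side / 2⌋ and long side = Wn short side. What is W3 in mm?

Let W0's short side be w mm. w · w√2 = 0.88 m² = 880,000 mm², so w ≈ 788.8 mm and w√2 ≈ 1115.6 mm → W0 = 789 × 1116 mm.
W1: ⌊1116/2⌋ × 789 = 558 × 789 mm
W2: ⌊789/2⌋ × 558 = 394 × 558 mm
W3: ⌊558/2⌋ × 394 = 279 × 394 mm

279 × 394 mm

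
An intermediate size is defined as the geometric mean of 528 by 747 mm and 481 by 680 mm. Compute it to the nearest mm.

504 × 713 mm

Short side: √(528 · 481) = √253968 ≈ 504.0 → 504 mm
Long side: √(747 · 680) = √507960 ≈ 712.7 → 713 mm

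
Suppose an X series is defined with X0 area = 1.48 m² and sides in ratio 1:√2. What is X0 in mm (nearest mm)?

1023 × 1447 mm

Let the short side be w mm. Then w · w√2 = 1.48 m² = 1,480,000 mm².
w² = 1,480,000/√2, so w ≈ 1023.0 mm; long side = w√2 ≈ 1446.7 mm.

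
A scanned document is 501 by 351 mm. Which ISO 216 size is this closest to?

Aspect ratio 501/351 ≈ 1.427 — close to the ISO √2 ≈ 1.414.
In the B-series (B0 = 1000 × 1414 mm): B3 = 353 × 500 mm.
Off by 3 mm total — nearest standard size.

B3 (353 × 500 mm)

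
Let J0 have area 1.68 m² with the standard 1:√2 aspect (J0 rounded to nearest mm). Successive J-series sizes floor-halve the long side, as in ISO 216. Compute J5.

192 × 272 mm

Let J0's short side be w mm. w · w√2 = 1.68 m² = 1,680,000 mm², so w ≈ 1089.9 mm and w√2 ≈ 1541.4 mm → J0 = 1090 × 1541 mm.
J1: ⌊1541/2⌋ × 1090 = 770 × 1090 mm
J2: ⌊1090/2⌋ × 770 = 545 × 770 mm
J3: ⌊770/2⌋ × 545 = 385 × 545 mm
J4: ⌊545/2⌋ × 385 = 272 × 385 mm
J5: ⌊385/2⌋ × 272 = 192 × 272 mm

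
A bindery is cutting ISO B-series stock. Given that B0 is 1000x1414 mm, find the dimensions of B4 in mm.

250 × 353 mm

B1: ⌊1414/2⌋ × 1000 = 707 × 1000 mm
B2: ⌊1000/2⌋ × 707 = 500 × 707 mm
B3: ⌊707/2⌋ × 500 = 353 × 500 mm
B4: ⌊500/2⌋ × 353 = 250 × 353 mm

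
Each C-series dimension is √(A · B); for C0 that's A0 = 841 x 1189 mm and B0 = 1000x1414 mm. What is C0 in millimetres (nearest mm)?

Short: √(841 · 1000) = √841000 ≈ 917.1 mm.
Long: √(1189 · 1414) = √1681246 ≈ 1296.6 mm.

917 × 1297 mm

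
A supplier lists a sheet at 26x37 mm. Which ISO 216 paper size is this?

Aspect ratio 37/26 ≈ 1.423 — close to the ISO √2 ≈ 1.414.
In the A-series (A0 area = 1 m²): A10 = 26 × 37 mm.

A10 (26 × 37 mm)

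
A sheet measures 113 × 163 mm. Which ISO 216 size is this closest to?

C6 (114 × 162 mm)

Aspect ratio 163/113 ≈ 1.442 (ISO target is √2 ≈ 1.414).
In the C-series (envelope sizes, between A and B): C6 = 114 × 162 mm.
Off by 2 mm total — nearest standard size.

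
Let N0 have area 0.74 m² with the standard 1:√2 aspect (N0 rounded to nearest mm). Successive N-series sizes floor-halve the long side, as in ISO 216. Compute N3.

Let N0's short side be w mm. w · w√2 = 0.74 m² = 740,000 mm², so w ≈ 723.4 mm and w√2 ≈ 1023.0 mm → N0 = 723 × 1023 mm.
N1: ⌊1023/2⌋ × 723 = 511 × 723 mm
N2: ⌊723/2⌋ × 511 = 361 × 511 mm
N3: ⌊511/2⌋ × 361 = 255 × 361 mm

255 × 361 mm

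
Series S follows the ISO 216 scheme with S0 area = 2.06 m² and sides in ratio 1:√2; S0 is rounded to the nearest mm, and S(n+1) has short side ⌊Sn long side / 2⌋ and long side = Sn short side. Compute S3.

426 × 603 mm

Let S0's short side be w mm. w · w√2 = 2.06 m² = 2,060,000 mm², so w ≈ 1206.9 mm and w√2 ≈ 1706.8 mm → S0 = 1207 × 1707 mm.
S1: ⌊1707/2⌋ × 1207 = 853 × 1207 mm
S2: ⌊1207/2⌋ × 853 = 603 × 853 mm
S3: ⌊853/2⌋ × 603 = 426 × 603 mm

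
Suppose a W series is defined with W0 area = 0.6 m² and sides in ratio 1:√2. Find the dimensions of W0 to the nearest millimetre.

651 × 921 mm

Let the short side be w mm. Then w · w√2 = 0.6 m² = 600,000 mm².
w² = 600,000/√2, so w ≈ 651.4 mm; long side = w√2 ≈ 921.2 mm.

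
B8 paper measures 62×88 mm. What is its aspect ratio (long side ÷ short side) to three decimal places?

88 / 62 = 1.419
ISO 216 targets √2 ≈ 1.414; the +0.005 deviation is from mm rounding.

1.419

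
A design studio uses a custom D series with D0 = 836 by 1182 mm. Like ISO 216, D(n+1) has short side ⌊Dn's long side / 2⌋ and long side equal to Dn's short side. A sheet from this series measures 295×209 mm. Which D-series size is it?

D4

D0: 836 × 1182 mm
D1: 591 × 836 mm
D2: 418 × 591 mm
D3: 295 × 418 mm
D4: 209 × 295 mm
D5: 147 × 209 mm
→ matches D4.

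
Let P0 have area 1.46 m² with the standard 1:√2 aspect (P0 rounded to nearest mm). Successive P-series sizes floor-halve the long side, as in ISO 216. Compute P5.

179 × 254 mm

Let P0's short side be w mm. w · w√2 = 1.46 m² = 1,460,000 mm², so w ≈ 1016.1 mm and w√2 ≈ 1436.9 mm → P0 = 1016 × 1437 mm.
P1: ⌊1437/2⌋ × 1016 = 718 × 1016 mm
P2: ⌊1016/2⌋ × 718 = 508 × 718 mm
P3: ⌊718/2⌋ × 508 = 359 × 508 mm
P4: ⌊508/2⌋ × 359 = 254 × 359 mm
P5: ⌊359/2⌋ × 254 = 179 × 254 mm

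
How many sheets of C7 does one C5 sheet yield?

4

Each ISO step halves the sheet: 1 × C5 → 2 × C6 → 4 × C7
From C5 to C7 is 2 halving steps: 2^2 = 4.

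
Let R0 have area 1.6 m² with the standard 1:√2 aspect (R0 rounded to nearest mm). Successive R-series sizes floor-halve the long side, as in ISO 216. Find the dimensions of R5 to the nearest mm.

188 × 266 mm

Let R0's short side be w mm. w · w√2 = 1.6 m² = 1,600,000 mm², so w ≈ 1063.7 mm and w√2 ≈ 1504.2 mm → R0 = 1064 × 1504 mm.
R1: ⌊1504/2⌋ × 1064 = 752 × 1064 mm
R2: ⌊1064/2⌋ × 752 = 532 × 752 mm
R3: ⌊752/2⌋ × 532 = 376 × 532 mm
R4: ⌊532/2⌋ × 376 = 266 × 376 mm
R5: ⌊376/2⌋ × 266 = 188 × 266 mm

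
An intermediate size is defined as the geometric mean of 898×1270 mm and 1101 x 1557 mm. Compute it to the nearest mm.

Short side: √(898 · 1101) = √988698 ≈ 994.3 → 994 mm
Long side: √(1270 · 1557) = √1977390 ≈ 1406.2 → 1406 mm

994 × 1406 mm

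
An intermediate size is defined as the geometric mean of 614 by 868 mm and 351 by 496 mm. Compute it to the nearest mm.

464 × 656 mm

Short side: √(614 · 351) = √215514 ≈ 464.2 → 464 mm
Long side: √(868 · 496) = √430528 ≈ 656.1 → 656 mm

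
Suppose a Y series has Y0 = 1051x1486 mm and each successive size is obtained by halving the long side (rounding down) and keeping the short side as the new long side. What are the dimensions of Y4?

Y1: ⌊1486/2⌋ × 1051 = 743 × 1051 mm
Y2: ⌊1051/2⌋ × 743 = 525 × 743 mm
Y3: ⌊743/2⌋ × 525 = 371 × 525 mm
Y4: ⌊525/2⌋ × 371 = 262 × 371 mm

262 × 371 mm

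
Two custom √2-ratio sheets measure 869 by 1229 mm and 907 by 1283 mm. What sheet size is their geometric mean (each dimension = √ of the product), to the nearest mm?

888 × 1256 mm

Short side: √(869 · 907) = √788183 ≈ 887.8 → 888 mm
Long side: √(1229 · 1283) = √1576807 ≈ 1255.7 → 1256 mm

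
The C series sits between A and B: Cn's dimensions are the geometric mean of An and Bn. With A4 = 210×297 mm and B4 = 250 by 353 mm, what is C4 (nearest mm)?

Short side: √(210 · 250) = √52500 ≈ 229.1 → 229 mm
Long side: √(297 · 353) = √104841 ≈ 323.8 → 324 mm

229 × 324 mm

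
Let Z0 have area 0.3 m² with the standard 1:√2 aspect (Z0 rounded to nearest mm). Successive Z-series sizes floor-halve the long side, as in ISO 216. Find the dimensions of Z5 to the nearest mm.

Let Z0's short side be w mm. w · w√2 = 0.3 m² = 300,000 mm², so w ≈ 460.6 mm and w√2 ≈ 651.4 mm → Z0 = 461 × 651 mm.
Z1: ⌊651/2⌋ × 461 = 325 × 461 mm
Z2: ⌊461/2⌋ × 325 = 230 × 325 mm
Z3: ⌊325/2⌋ × 230 = 162 × 230 mm
Z4: ⌊230/2⌋ × 162 = 115 × 162 mm
Z5: ⌊162/2⌋ × 115 = 81 × 115 mm

81 × 115 mm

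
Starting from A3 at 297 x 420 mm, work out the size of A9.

A4: ⌊420/2⌋ × 297 = 210 × 297 mm
A5: ⌊297/2⌋ × 210 = 148 × 210 mm
A6: ⌊210/2⌋ × 148 = 105 × 148 mm
A7: ⌊148/2⌋ × 105 = 74 × 105 mm
A8: ⌊105/2⌋ × 74 = 52 × 74 mm
A9: ⌊74/2⌋ × 52 = 37 × 52 mm

37 × 52 mm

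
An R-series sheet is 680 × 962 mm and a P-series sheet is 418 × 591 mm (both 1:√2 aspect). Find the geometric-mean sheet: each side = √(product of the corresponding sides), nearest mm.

Short side: √(680 · 418) = √284240 ≈ 533.1 → 533 mm
Long side: √(962 · 591) = √568542 ≈ 754.0 → 754 mm

533 × 754 mm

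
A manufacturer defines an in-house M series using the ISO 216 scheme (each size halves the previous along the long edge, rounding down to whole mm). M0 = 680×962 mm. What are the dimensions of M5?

120 × 170 mm

M1: ⌊962/2⌋ × 680 = 481 × 680 mm
M2: ⌊680/2⌋ × 481 = 340 × 481 mm
M3: ⌊481/2⌋ × 340 = 240 × 340 mm
M4: ⌊340/2⌋ × 240 = 170 × 240 mm
M5: ⌊240/2⌋ × 170 = 120 × 170 mm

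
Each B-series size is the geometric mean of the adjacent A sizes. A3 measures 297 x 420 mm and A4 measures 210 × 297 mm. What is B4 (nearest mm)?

Short side: √(297 · 210) = √62370 ≈ 249.7 → 250 mm
Long side: √(420 · 297) = √124740 ≈ 353.2 → 353 mm

250 × 353 mm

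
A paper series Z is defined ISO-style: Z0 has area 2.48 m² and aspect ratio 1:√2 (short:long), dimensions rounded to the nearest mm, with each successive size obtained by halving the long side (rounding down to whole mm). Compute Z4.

331 × 468 mm

Let Z0's short side be w mm. w · w√2 = 2.48 m² = 2,480,000 mm², so w ≈ 1324.2 mm and w√2 ≈ 1872.8 mm → Z0 = 1324 × 1873 mm.
Z1: ⌊1873/2⌋ × 1324 = 936 × 1324 mm
Z2: ⌊1324/2⌋ × 936 = 662 × 936 mm
Z3: ⌊936/2⌋ × 662 = 468 × 662 mm
Z4: ⌊662/2⌋ × 468 = 331 × 468 mm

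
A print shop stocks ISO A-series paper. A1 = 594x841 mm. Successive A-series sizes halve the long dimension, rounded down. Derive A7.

A2: ⌊841/2⌋ × 594 = 420 × 594 mm
A3: ⌊594/2⌋ × 420 = 297 × 420 mm
A4: ⌊420/2⌋ × 297 = 210 × 297 mm
A5: ⌊297/2⌋ × 210 = 148 × 210 mm
A6: ⌊210/2⌋ × 148 = 105 × 148 mm
A7: ⌊148/2⌋ × 105 = 74 × 105 mm

74 × 105 mm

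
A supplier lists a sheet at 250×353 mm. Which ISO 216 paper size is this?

Aspect ratio 353/250 ≈ 1.412 — close to the ISO √2 ≈ 1.414.
In the B-series (B0 = 1000 × 1414 mm): B4 = 250 × 353 mm.

B4 (250 × 353 mm)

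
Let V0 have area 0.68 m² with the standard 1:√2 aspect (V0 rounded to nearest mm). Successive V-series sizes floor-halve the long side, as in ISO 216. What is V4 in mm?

Let V0's short side be w mm. w · w√2 = 0.68 m² = 680,000 mm², so w ≈ 693.4 mm and w√2 ≈ 980.6 mm → V0 = 693 × 981 mm.
V1: ⌊981/2⌋ × 693 = 490 × 693 mm
V2: ⌊693/2⌋ × 490 = 346 × 490 mm
V3: ⌊490/2⌋ × 346 = 245 × 346 mm
V4: ⌊346/2⌋ × 245 = 173 × 245 mm

173 × 245 mm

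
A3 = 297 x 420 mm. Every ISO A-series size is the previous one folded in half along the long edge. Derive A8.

A4: ⌊420/2⌋ × 297 = 210 × 297 mm
A5: ⌊297/2⌋ × 210 = 148 × 210 mm
A6: ⌊210/2⌋ × 148 = 105 × 148 mm
A7: ⌊148/2⌋ × 105 = 74 × 105 mm
A8: ⌊105/2⌋ × 74 = 52 × 74 mm

52 × 74 mm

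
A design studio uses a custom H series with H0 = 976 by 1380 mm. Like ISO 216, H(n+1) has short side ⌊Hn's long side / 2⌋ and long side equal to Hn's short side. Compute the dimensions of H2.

488 × 690 mm

H1: ⌊1380/2⌋ × 976 = 690 × 976 mm
H2: ⌊976/2⌋ × 690 = 488 × 690 mm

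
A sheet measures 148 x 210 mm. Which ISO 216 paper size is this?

A5 (148 × 210 mm)

Aspect ratio 210/148 ≈ 1.419 — close to the ISO √2 ≈ 1.414.
In the A-series (A0 area = 1 m²): A5 = 148 × 210 mm.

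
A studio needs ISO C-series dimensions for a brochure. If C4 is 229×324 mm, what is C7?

81 × 114 mm

C5: ⌊324/2⌋ × 229 = 162 × 229 mm
C6: ⌊229/2⌋ × 162 = 114 × 162 mm
C7: ⌊162/2⌋ × 114 = 81 × 114 mm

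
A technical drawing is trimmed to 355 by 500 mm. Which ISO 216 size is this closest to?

B3 (353 × 500 mm)

Aspect ratio 500/355 ≈ 1.408 — close to the ISO √2 ≈ 1.414.
In the B-series (B0 = 1000 × 1414 mm): B3 = 353 × 500 mm.
Off by 2 mm total — nearest standard size.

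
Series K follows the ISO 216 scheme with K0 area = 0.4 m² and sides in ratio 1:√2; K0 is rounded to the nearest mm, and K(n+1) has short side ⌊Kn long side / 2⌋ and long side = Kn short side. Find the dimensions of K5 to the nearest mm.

Let K0's short side be w mm. w · w√2 = 0.4 m² = 400,000 mm², so w ≈ 531.8 mm and w√2 ≈ 752.1 mm → K0 = 532 × 752 mm.
K1: ⌊752/2⌋ × 532 = 376 × 532 mm
K2: ⌊532/2⌋ × 376 = 266 × 376 mm
K3: ⌊376/2⌋ × 266 = 188 × 266 mm
K4: ⌊266/2⌋ × 188 = 133 × 188 mm
K5: ⌊188/2⌋ × 133 = 94 × 133 mm

94 × 133 mm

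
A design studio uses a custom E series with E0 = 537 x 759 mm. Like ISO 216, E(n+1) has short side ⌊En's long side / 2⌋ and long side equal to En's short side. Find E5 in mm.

94 × 134 mm

E1: ⌊759/2⌋ × 537 = 379 × 537 mm
E2: ⌊537/2⌋ × 379 = 268 × 379 mm
E3: ⌊379/2⌋ × 268 = 189 × 268 mm
E4: ⌊268/2⌋ × 189 = 134 × 189 mm
E5: ⌊189/2⌋ × 134 = 94 × 134 mm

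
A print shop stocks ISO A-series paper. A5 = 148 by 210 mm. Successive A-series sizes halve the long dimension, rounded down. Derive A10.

A6: ⌊210/2⌋ × 148 = 105 × 148 mm
A7: ⌊148/2⌋ × 105 = 74 × 105 mm
A8: ⌊105/2⌋ × 74 = 52 × 74 mm
A9: ⌊74/2⌋ × 52 = 37 × 52 mm
A10: ⌊52/2⌋ × 37 = 26 × 37 mm

26 × 37 mm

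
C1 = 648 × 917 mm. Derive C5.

C2: ⌊917/2⌋ × 648 = 458 × 648 mm
C3: ⌊648/2⌋ × 458 = 324 × 458 mm
C4: ⌊458/2⌋ × 324 = 229 × 324 mm
C5: ⌊324/2⌋ × 229 = 162 × 229 mm

162 × 229 mm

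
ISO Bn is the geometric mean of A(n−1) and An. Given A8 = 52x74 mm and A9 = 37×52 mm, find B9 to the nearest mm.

44 × 62 mm

Short side: √(52 · 37) = √1924 ≈ 43.9 → 44 mm
Long side: √(74 · 52) = √3848 ≈ 62.0 → 62 mm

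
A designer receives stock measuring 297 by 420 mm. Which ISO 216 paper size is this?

Aspect ratio 420/297 ≈ 1.414 — close to the ISO √2 ≈ 1.414.
In the A-series (A0 area = 1 m²): A3 = 297 × 420 mm.

A3 (297 × 420 mm)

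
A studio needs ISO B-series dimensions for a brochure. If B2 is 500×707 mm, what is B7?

B3: ⌊707/2⌋ × 500 = 353 × 500 mm
B4: ⌊500/2⌋ × 353 = 250 × 353 mm
B5: ⌊353/2⌋ × 250 = 176 × 250 mm
B6: ⌊250/2⌋ × 176 = 125 × 176 mm
B7: ⌊176/2⌋ × 125 = 88 × 125 mm

88 × 125 mm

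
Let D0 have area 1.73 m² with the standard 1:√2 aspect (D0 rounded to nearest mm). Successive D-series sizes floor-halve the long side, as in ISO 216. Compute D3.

391 × 553 mm

Let D0's short side be w mm. w · w√2 = 1.73 m² = 1,730,000 mm², so w ≈ 1106.0 mm and w√2 ≈ 1564.2 mm → D0 = 1106 × 1564 mm.
D1: ⌊1564/2⌋ × 1106 = 782 × 1106 mm
D2: ⌊1106/2⌋ × 782 = 553 × 782 mm
D3: ⌊782/2⌋ × 553 = 391 × 553 mm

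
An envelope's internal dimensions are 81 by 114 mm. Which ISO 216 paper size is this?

Aspect ratio 114/81 ≈ 1.407 — close to the ISO √2 ≈ 1.414.
In the C-series (envelope sizes, between A and B): C7 = 81 × 114 mm.

C7 (81 × 114 mm)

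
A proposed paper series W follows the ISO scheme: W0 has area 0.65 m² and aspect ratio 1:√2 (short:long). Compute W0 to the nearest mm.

678 × 959 mm

Let the short side be w mm. Then w · w√2 = 0.65 m² = 650,000 mm².
w² = 650,000/√2, so w ≈ 678.0 mm; long side = w√2 ≈ 958.8 mm.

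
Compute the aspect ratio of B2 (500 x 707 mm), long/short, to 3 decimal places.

707 / 500 = 1.414
Matches √2 ≈ 1.414 — the ISO 216 defining ratio.

1.414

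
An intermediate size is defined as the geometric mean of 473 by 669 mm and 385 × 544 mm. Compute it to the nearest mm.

Short side: √(473 · 385) = √182105 ≈ 426.7 → 427 mm
Long side: √(669 · 544) = √363936 ≈ 603.3 → 603 mm

427 × 603 mm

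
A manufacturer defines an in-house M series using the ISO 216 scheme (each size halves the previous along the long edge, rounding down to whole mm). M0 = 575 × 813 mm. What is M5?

M1: ⌊813/2⌋ × 575 = 406 × 575 mm
M2: ⌊575/2⌋ × 406 = 287 × 406 mm
M3: ⌊406/2⌋ × 287 = 203 × 287 mm
M4: ⌊287/2⌋ × 203 = 143 × 203 mm
M5: ⌊203/2⌋ × 143 = 101 × 143 mm

101 × 143 mm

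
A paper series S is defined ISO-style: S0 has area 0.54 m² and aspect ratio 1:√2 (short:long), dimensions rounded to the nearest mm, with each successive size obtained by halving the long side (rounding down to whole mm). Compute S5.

109 × 154 mm

Let S0's short side be w mm. w · w√2 = 0.54 m² = 540,000 mm², so w ≈ 617.9 mm and w√2 ≈ 873.9 mm → S0 = 618 × 874 mm.
S1: ⌊874/2⌋ × 618 = 437 × 618 mm
S2: ⌊618/2⌋ × 437 = 309 × 437 mm
S3: ⌊437/2⌋ × 309 = 218 × 309 mm
S4: ⌊309/2⌋ × 218 = 154 × 218 mm
S5: ⌊218/2⌋ × 154 = 109 × 154 mm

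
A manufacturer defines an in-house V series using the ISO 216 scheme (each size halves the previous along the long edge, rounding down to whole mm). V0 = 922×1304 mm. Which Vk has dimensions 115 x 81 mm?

V7

V0: 922 × 1304 mm
V1: 652 × 922 mm
V2: 461 × 652 mm
V3: 326 × 461 mm
V4: 230 × 326 mm
V5: 163 × 230 mm
V6: 115 × 163 mm
V7: 81 × 115 mm
V8: 57 × 81 mm
→ matches V7.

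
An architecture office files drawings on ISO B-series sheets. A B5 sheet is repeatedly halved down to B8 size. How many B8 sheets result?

8

Each ISO step halves the sheet: 1 × B5 → 2 × B6 → 4 × B7 → 8 × B8
From B5 to B8 is 3 halving steps: 2^3 = 8.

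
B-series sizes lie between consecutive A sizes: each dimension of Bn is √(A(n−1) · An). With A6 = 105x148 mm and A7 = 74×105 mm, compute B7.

88 × 125 mm

Short side: √(105 · 74) = √7770 ≈ 88.1 → 88 mm
Long side: √(148 · 105) = √15540 ≈ 124.7 → 125 mm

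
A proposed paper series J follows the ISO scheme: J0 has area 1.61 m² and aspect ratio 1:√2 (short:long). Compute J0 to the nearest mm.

1067 × 1509 mm

Let the short side be w mm. Then w · w√2 = 1.61 m² = 1,610,000 mm².
w² = 1,610,000/√2, so w ≈ 1067.0 mm; long side = w√2 ≈ 1508.9 mm.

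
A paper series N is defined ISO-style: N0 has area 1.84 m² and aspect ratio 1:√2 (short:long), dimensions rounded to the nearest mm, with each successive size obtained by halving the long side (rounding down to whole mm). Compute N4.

Let N0's short side be w mm. w · w√2 = 1.84 m² = 1,840,000 mm², so w ≈ 1140.6 mm and w√2 ≈ 1613.1 mm → N0 = 1141 × 1613 mm.
N1: ⌊1613/2⌋ × 1141 = 806 × 1141 mm
N2: ⌊1141/2⌋ × 806 = 570 × 806 mm
N3: ⌊806/2⌋ × 570 = 403 × 570 mm
N4: ⌊570/2⌋ × 403 = 285 × 403 mm

285 × 403 mm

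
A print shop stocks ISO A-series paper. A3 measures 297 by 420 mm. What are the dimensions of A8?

52 × 74 mm

A4: ⌊420/2⌋ × 297 = 210 × 297 mm
A5: ⌊297/2⌋ × 210 = 148 × 210 mm
A6: ⌊210/2⌋ × 148 = 105 × 148 mm
A7: ⌊148/2⌋ × 105 = 74 × 105 mm
A8: ⌊105/2⌋ × 74 = 52 × 74 mm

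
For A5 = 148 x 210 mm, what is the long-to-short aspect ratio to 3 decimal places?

210 / 148 = 1.419
ISO 216 targets √2 ≈ 1.414; the +0.005 deviation is from mm rounding.

1.419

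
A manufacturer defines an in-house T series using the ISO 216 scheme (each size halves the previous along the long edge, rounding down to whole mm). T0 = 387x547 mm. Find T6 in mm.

48 × 68 mm

T1 = 273 × 387 mm (from T0 by 1 halving).
T2: ⌊387/2⌋ × 273 = 193 × 273 mm
T3: ⌊273/2⌋ × 193 = 136 × 193 mm
T4: ⌊193/2⌋ × 136 = 96 × 136 mm
T5: ⌊136/2⌋ × 96 = 68 × 96 mm
T6: ⌊96/2⌋ × 68 = 48 × 68 mm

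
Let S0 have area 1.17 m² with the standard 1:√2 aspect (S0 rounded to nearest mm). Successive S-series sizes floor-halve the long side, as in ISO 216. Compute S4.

Let S0's short side be w mm. w · w√2 = 1.17 m² = 1,170,000 mm², so w ≈ 909.6 mm and w√2 ≈ 1286.3 mm → S0 = 910 × 1286 mm.
S1: ⌊1286/2⌋ × 910 = 643 × 910 mm
S2: ⌊910/2⌋ × 643 = 455 × 643 mm
S3: ⌊643/2⌋ × 455 = 321 × 455 mm
S4: ⌊455/2⌋ × 321 = 227 × 321 mm

227 × 321 mm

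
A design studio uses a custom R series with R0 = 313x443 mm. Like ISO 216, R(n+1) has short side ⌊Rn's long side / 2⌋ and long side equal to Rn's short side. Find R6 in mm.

R1 = 221 × 313 mm (from R0 by 1 halving).
R2: ⌊313/2⌋ × 221 = 156 × 221 mm
R3: ⌊221/2⌋ × 156 = 110 × 156 mm
R4: ⌊156/2⌋ × 110 = 78 × 110 mm
R5: ⌊110/2⌋ × 78 = 55 × 78 mm
R6: ⌊78/2⌋ × 55 = 39 × 55 mm

39 × 55 mm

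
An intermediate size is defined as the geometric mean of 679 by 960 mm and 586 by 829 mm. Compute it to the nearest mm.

Short side: √(679 · 586) = √397894 ≈ 630.8 → 631 mm
Long side: √(960 · 829) = √795840 ≈ 892.1 → 892 mm

631 × 892 mm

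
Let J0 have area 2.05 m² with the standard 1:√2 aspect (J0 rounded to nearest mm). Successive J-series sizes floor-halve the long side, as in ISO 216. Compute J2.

Let J0's short side be w mm. w · w√2 = 2.05 m² = 2,050,000 mm², so w ≈ 1204.0 mm and w√2 ≈ 1702.7 mm → J0 = 1204 × 1703 mm.
J1: ⌊1703/2⌋ × 1204 = 851 × 1204 mm
J2: ⌊1204/2⌋ × 851 = 602 × 851 mm

602 × 851 mm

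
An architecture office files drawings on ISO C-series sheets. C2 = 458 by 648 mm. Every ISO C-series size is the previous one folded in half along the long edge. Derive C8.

C3: ⌊648/2⌋ × 458 = 324 × 458 mm
C4: ⌊458/2⌋ × 324 = 229 × 324 mm
C5: ⌊324/2⌋ × 229 = 162 × 229 mm
C6: ⌊229/2⌋ × 162 = 114 × 162 mm
C7: ⌊162/2⌋ × 114 = 81 × 114 mm
C8: ⌊114/2⌋ × 81 = 57 × 81 mm

57 × 81 mm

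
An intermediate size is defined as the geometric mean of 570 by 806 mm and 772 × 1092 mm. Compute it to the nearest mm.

Short side: √(570 · 772) = √440040 ≈ 663.4 → 663 mm
Long side: √(806 · 1092) = √880152 ≈ 938.2 → 938 mm

663 × 938 mm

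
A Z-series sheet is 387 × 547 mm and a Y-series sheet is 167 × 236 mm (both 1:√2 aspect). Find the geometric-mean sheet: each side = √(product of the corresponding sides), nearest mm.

Short side: √(387 · 167) = √64629 ≈ 254.2 → 254 mm
Long side: √(547 · 236) = √129092 ≈ 359.3 → 359 mm

254 × 359 mm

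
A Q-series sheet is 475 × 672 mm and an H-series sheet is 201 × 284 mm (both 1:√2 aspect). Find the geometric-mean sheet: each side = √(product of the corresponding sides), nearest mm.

Short side: √(475 · 201) = √95475 ≈ 309.0 → 309 mm
Long side: √(672 · 284) = √190848 ≈ 436.9 → 437 mm

309 × 437 mm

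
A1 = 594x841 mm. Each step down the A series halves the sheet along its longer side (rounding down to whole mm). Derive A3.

A2: ⌊841/2⌋ × 594 = 420 × 594 mm
A3: ⌊594/2⌋ × 420 = 297 × 420 mm

297 × 420 mm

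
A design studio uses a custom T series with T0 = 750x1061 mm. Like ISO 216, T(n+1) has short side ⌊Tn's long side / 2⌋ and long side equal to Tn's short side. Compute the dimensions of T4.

187 × 265 mm

T1: ⌊1061/2⌋ × 750 = 530 × 750 mm
T2: ⌊750/2⌋ × 530 = 375 × 530 mm
T3: ⌊530/2⌋ × 375 = 265 × 375 mm
T4: ⌊375/2⌋ × 265 = 187 × 265 mm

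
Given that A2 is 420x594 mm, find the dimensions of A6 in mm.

105 × 148 mm

A3: ⌊594/2⌋ × 420 = 297 × 420 mm
A4: ⌊420/2⌋ × 297 = 210 × 297 mm
A5: ⌊297/2⌋ × 210 = 148 × 210 mm
A6: ⌊210/2⌋ × 148 = 105 × 148 mm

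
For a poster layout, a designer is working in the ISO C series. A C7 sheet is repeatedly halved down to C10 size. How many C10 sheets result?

Each ISO step halves the sheet: 1 × C7 → 2 × C8 → 4 × C9 → 8 × C10
From C7 to C10 is 3 halving steps: 2^3 = 8.

8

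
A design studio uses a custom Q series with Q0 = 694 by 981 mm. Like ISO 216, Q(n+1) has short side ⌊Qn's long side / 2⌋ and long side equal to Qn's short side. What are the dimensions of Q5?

122 × 173 mm

Q1 = 490 × 694 mm (from Q0 by 1 halving).
Q2: ⌊694/2⌋ × 490 = 347 × 490 mm
Q3: ⌊490/2⌋ × 347 = 245 × 347 mm
Q4: ⌊347/2⌋ × 245 = 173 × 245 mm
Q5: ⌊245/2⌋ × 173 = 122 × 173 mm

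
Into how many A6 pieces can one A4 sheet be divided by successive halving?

Each ISO step halves the sheet: 1 × A4 → 2 × A5 → 4 × A6
From A4 to A6 is 2 halving steps: 2^2 = 4.

4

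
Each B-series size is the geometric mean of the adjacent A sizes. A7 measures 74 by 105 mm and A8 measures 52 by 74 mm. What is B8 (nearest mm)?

62 × 88 mm

Short side: √(74 · 52) = √3848 ≈ 62.0 → 62 mm
Long side: √(105 · 74) = √7770 ≈ 88.1 → 88 mm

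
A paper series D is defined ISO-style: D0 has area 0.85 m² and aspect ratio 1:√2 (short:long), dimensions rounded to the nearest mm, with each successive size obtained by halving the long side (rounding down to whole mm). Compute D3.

Let D0's short side be w mm. w · w√2 = 0.85 m² = 850,000 mm², so w ≈ 775.3 mm and w√2 ≈ 1096.4 mm → D0 = 775 × 1096 mm.
D1: ⌊1096/2⌋ × 775 = 548 × 775 mm
D2: ⌊775/2⌋ × 548 = 387 × 548 mm
D3: ⌊548/2⌋ × 387 = 274 × 387 mm

274 × 387 mm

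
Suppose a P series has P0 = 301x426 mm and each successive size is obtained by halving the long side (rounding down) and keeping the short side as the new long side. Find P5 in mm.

53 × 75 mm

P1: ⌊426/2⌋ × 301 = 213 × 301 mm
P2: ⌊301/2⌋ × 213 = 150 × 213 mm
P3: ⌊213/2⌋ × 150 = 106 × 150 mm
P4: ⌊150/2⌋ × 106 = 75 × 106 mm
P5: ⌊106/2⌋ × 75 = 53 × 75 mm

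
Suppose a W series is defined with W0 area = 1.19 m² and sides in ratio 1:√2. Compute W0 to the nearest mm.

Let the short side be w mm. Then w · w√2 = 1.19 m² = 1,190,000 mm².
w² = 1,190,000/√2, so w ≈ 917.3 mm; long side = w√2 ≈ 1297.3 mm.

917 × 1297 mm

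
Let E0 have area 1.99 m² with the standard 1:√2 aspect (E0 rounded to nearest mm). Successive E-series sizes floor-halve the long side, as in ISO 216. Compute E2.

Let E0's short side be w mm. w · w√2 = 1.99 m² = 1,990,000 mm², so w ≈ 1186.2 mm and w√2 ≈ 1677.6 mm → E0 = 1186 × 1678 mm.
E1: ⌊1678/2⌋ × 1186 = 839 × 1186 mm
E2: ⌊1186/2⌋ × 839 = 593 × 839 mm

593 × 839 mm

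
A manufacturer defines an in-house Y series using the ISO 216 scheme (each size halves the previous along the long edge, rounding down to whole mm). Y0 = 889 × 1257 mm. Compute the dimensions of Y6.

111 × 157 mm

Y1: ⌊1257/2⌋ × 889 = 628 × 889 mm
Y2: ⌊889/2⌋ × 628 = 444 × 628 mm
Y3: ⌊628/2⌋ × 444 = 314 × 444 mm
Y4: ⌊444/2⌋ × 314 = 222 × 314 mm
Y5: ⌊314/2⌋ × 222 = 157 × 222 mm
Y6: ⌊222/2⌋ × 157 = 111 × 157 mm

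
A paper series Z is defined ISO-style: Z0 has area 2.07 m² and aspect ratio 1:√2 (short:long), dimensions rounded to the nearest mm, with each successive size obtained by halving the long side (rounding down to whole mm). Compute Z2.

605 × 855 mm

Let Z0's short side be w mm. w · w√2 = 2.07 m² = 2,070,000 mm², so w ≈ 1209.8 mm and w√2 ≈ 1711.0 mm → Z0 = 1210 × 1711 mm.
Z1: ⌊1711/2⌋ × 1210 = 855 × 1210 mm
Z2: ⌊1210/2⌋ × 855 = 605 × 855 mm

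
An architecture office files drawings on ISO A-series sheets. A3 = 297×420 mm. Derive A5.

148 × 210 mm

A4: ⌊420/2⌋ × 297 = 210 × 297 mm
A5: ⌊297/2⌋ × 210 = 148 × 210 mm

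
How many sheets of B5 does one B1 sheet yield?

16

Each ISO step halves the sheet: 1 × B1 → 2 × B2 → 4 × B3 → 8 × B4 → …
From B1 to B5 is 4 halving steps: 2^4 = 16.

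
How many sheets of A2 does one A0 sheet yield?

Each ISO step halves the sheet: 1 × A0 → 2 × A1 → 4 × A2
From A0 to A2 is 2 halving steps: 2^2 = 4.

4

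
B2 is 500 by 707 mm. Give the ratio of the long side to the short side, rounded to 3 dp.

1.414

707 / 500 = 1.414
Matches √2 ≈ 1.414 — the ISO 216 defining ratio.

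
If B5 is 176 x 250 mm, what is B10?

B6: ⌊250/2⌋ × 176 = 125 × 176 mm
B7: ⌊176/2⌋ × 125 = 88 × 125 mm
B8: ⌊125/2⌋ × 88 = 62 × 88 mm
B9: ⌊88/2⌋ × 62 = 44 × 62 mm
B10: ⌊62/2⌋ × 44 = 31 × 44 mm

31 × 44 mm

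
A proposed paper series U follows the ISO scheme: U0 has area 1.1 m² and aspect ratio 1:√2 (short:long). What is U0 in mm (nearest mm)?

Let the short side be w mm. Then w · w√2 = 1.1 m² = 1,100,000 mm².
w² = 1,100,000/√2, so w ≈ 881.9 mm; long side = w√2 ≈ 1247.3 mm.

882 × 1247 mm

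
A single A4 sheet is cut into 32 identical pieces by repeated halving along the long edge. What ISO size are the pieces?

32 = 2^5, so 5 halving steps.
A4 → A5 → … → A9 after 5 steps.

A9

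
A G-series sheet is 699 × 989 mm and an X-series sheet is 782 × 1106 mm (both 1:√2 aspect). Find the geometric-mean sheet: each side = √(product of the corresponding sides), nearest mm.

Short side: √(699 · 782) = √546618 ≈ 739.3 → 739 mm
Long side: √(989 · 1106) = √1093834 ≈ 1045.9 → 1046 mm

739 × 1046 mm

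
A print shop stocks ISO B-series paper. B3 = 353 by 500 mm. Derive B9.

B4: ⌊500/2⌋ × 353 = 250 × 353 mm
B5: ⌊353/2⌋ × 250 = 176 × 250 mm
B6: ⌊250/2⌋ × 176 = 125 × 176 mm
B7: ⌊176/2⌋ × 125 = 88 × 125 mm
B8: ⌊125/2⌋ × 88 = 62 × 88 mm
B9: ⌊88/2⌋ × 62 = 44 × 62 mm

44 × 62 mm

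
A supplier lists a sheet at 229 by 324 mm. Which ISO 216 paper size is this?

Aspect ratio 324/229 ≈ 1.415 — close to the ISO √2 ≈ 1.414.
In the C-series (envelope sizes, between A and B): C4 = 229 × 324 mm.

C4 (229 × 324 mm)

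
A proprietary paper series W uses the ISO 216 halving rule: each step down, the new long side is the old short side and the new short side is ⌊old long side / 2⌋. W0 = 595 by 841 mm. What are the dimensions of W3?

210 × 297 mm

W1: ⌊841/2⌋ × 595 = 420 × 595 mm
W2: ⌊595/2⌋ × 420 = 297 × 420 mm
W3: ⌊420/2⌋ × 297 = 210 × 297 mm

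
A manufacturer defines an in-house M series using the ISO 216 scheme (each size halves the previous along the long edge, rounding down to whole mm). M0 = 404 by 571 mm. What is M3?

142 × 202 mm

M1: ⌊571/2⌋ × 404 = 285 × 404 mm
M2: ⌊404/2⌋ × 285 = 202 × 285 mm
M3: ⌊285/2⌋ × 202 = 142 × 202 mm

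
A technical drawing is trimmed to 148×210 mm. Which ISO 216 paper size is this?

A5 (148 × 210 mm)

Aspect ratio 210/148 ≈ 1.419 — close to the ISO √2 ≈ 1.414.
In the A-series (A0 area = 1 m²): A5 = 148 × 210 mm.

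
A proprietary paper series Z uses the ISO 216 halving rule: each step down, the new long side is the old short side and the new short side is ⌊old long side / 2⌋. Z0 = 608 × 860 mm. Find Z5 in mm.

107 × 152 mm

Z1: ⌊860/2⌋ × 608 = 430 × 608 mm
Z2: ⌊608/2⌋ × 430 = 304 × 430 mm
Z3: ⌊430/2⌋ × 304 = 215 × 304 mm
Z4: ⌊304/2⌋ × 215 = 152 × 215 mm
Z5: ⌊215/2⌋ × 152 = 107 × 152 mm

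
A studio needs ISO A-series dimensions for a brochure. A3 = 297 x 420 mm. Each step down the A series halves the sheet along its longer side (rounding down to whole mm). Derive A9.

37 × 52 mm

A4: ⌊420/2⌋ × 297 = 210 × 297 mm
A5: ⌊297/2⌋ × 210 = 148 × 210 mm
A6: ⌊210/2⌋ × 148 = 105 × 148 mm
A7: ⌊148/2⌋ × 105 = 74 × 105 mm
A8: ⌊105/2⌋ × 74 = 52 × 74 mm
A9: ⌊74/2⌋ × 52 = 37 × 52 mm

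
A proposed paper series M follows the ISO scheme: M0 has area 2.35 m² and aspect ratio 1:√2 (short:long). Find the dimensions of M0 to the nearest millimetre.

Let the short side be w mm. Then w · w√2 = 2.35 m² = 2,350,000 mm².
w² = 2,350,000/√2, so w ≈ 1289.1 mm; long side = w√2 ≈ 1823.0 mm.

1289 × 1823 mm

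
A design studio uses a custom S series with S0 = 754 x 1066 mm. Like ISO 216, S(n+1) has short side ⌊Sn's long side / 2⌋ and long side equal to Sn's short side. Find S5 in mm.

133 × 188 mm

S1: ⌊1066/2⌋ × 754 = 533 × 754 mm
S2: ⌊754/2⌋ × 533 = 377 × 533 mm
S3: ⌊533/2⌋ × 377 = 266 × 377 mm
S4: ⌊377/2⌋ × 266 = 188 × 266 mm
S5: ⌊266/2⌋ × 188 = 133 × 188 mm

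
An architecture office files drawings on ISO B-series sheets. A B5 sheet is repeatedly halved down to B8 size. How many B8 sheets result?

B5 = 176 × 250 mm; B8 = 62 × 88 mm.
Each halving step doubles the count; 3 steps from B5 to B8.
2^3 = 8.

8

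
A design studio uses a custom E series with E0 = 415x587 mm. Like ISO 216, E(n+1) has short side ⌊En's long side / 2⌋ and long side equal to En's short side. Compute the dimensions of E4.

103 × 146 mm

E1 = 293 × 415 mm (from E0 by 1 halving).
E2: ⌊415/2⌋ × 293 = 207 × 293 mm
E3: ⌊293/2⌋ × 207 = 146 × 207 mm
E4: ⌊207/2⌋ × 146 = 103 × 146 mm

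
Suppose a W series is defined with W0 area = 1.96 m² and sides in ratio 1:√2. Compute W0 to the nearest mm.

Let the short side be w mm. Then w · w√2 = 1.96 m² = 1,960,000 mm².
w² = 1,960,000/√2, so w ≈ 1177.3 mm; long side = w√2 ≈ 1664.9 mm.

1177 × 1665 mm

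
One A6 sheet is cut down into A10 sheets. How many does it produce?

16

A6 = 105 × 148 mm; A10 = 26 × 37 mm.
Each halving step doubles the count; 4 steps from A6 to A10.
2^4 = 16.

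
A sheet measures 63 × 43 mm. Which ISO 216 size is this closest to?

B9 (44 × 62 mm)

Aspect ratio 63/43 ≈ 1.465 (ISO target is √2 ≈ 1.414).
In the B-series (B0 = 1000 × 1414 mm): B9 = 44 × 62 mm.
Off by 2 mm total — nearest standard size.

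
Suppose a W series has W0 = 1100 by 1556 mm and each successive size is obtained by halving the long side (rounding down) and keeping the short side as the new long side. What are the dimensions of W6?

137 × 194 mm

W1: ⌊1556/2⌋ × 1100 = 778 × 1100 mm
W2: ⌊1100/2⌋ × 778 = 550 × 778 mm
W3: ⌊778/2⌋ × 550 = 389 × 550 mm
W4: ⌊550/2⌋ × 389 = 275 × 389 mm
W5: ⌊389/2⌋ × 275 = 194 × 275 mm
W6: ⌊275/2⌋ × 194 = 137 × 194 mm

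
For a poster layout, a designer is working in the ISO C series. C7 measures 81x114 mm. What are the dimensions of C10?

28 × 40 mm

C8: ⌊114/2⌋ × 81 = 57 × 81 mm
C9: ⌊81/2⌋ × 57 = 40 × 57 mm
C10: ⌊57/2⌋ × 40 = 28 × 40 mm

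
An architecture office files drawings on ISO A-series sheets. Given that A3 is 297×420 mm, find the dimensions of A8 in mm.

A4: ⌊420/2⌋ × 297 = 210 × 297 mm
A5: ⌊297/2⌋ × 210 = 148 × 210 mm
A6: ⌊210/2⌋ × 148 = 105 × 148 mm
A7: ⌊148/2⌋ × 105 = 74 × 105 mm
A8: ⌊105/2⌋ × 74 = 52 × 74 mm

52 × 74 mm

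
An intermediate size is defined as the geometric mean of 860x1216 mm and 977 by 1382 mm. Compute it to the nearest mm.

917 × 1296 mm

Short side: √(860 · 977) = √840220 ≈ 916.6 → 917 mm
Long side: √(1216 · 1382) = √1680512 ≈ 1296.3 → 1296 mm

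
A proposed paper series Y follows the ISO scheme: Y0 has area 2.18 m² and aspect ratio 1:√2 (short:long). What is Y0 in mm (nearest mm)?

Let the short side be w mm. Then w · w√2 = 2.18 m² = 2,180,000 mm².
w² = 2,180,000/√2, so w ≈ 1241.6 mm; long side = w√2 ≈ 1755.8 mm.

1242 × 1756 mm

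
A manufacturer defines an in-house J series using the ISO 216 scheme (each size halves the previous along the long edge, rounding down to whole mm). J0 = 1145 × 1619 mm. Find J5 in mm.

202 × 286 mm

J1: ⌊1619/2⌋ × 1145 = 809 × 1145 mm
J2: ⌊1145/2⌋ × 809 = 572 × 809 mm
J3: ⌊809/2⌋ × 572 = 404 × 572 mm
J4: ⌊572/2⌋ × 404 = 286 × 404 mm
J5: ⌊404/2⌋ × 286 = 202 × 286 mm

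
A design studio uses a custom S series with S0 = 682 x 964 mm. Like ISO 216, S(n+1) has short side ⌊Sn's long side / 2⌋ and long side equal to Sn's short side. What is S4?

S1 = 482 × 682 mm (from S0 by 1 halving).
S2: ⌊682/2⌋ × 482 = 341 × 482 mm
S3: ⌊482/2⌋ × 341 = 241 × 341 mm
S4: ⌊341/2⌋ × 241 = 170 × 241 mm

170 × 241 mm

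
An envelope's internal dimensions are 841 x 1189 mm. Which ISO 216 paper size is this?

Aspect ratio 1189/841 ≈ 1.414 — close to the ISO √2 ≈ 1.414.
In the A-series (A0 area = 1 m²): A0 = 841 × 1189 mm.

A0 (841 × 1189 mm)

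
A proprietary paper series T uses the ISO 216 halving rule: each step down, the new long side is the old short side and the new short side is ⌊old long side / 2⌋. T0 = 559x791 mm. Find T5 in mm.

98 × 139 mm

T1: ⌊791/2⌋ × 559 = 395 × 559 mm
T2: ⌊559/2⌋ × 395 = 279 × 395 mm
T3: ⌊395/2⌋ × 279 = 197 × 279 mm
T4: ⌊279/2⌋ × 197 = 139 × 197 mm
T5: ⌊197/2⌋ × 139 = 98 × 139 mm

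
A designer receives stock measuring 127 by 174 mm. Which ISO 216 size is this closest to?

Aspect ratio 174/127 ≈ 1.370 (ISO target is √2 ≈ 1.414).
In the B-series (B0 = 1000 × 1414 mm): B6 = 125 × 176 mm.
Off by 4 mm total — nearest standard size.

B6 (125 × 176 mm)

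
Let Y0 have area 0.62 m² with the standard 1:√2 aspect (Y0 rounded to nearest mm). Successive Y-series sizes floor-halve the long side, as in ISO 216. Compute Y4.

Let Y0's short side be w mm. w · w√2 = 0.62 m² = 620,000 mm², so w ≈ 662.1 mm and w√2 ≈ 936.4 mm → Y0 = 662 × 936 mm.
Y1: ⌊936/2⌋ × 662 = 468 × 662 mm
Y2: ⌊662/2⌋ × 468 = 331 × 468 mm
Y3: ⌊468/2⌋ × 331 = 234 × 331 mm
Y4: ⌊331/2⌋ × 234 = 165 × 234 mm

165 × 234 mm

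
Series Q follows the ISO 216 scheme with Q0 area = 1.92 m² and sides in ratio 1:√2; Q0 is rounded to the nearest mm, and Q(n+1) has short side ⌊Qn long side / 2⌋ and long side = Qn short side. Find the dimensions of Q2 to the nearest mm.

582 × 824 mm

Let Q0's short side be w mm. w · w√2 = 1.92 m² = 1,920,000 mm², so w ≈ 1165.2 mm and w√2 ≈ 1647.8 mm → Q0 = 1165 × 1648 mm.
Q1: ⌊1648/2⌋ × 1165 = 824 × 1165 mm
Q2: ⌊1165/2⌋ × 824 = 582 × 824 mm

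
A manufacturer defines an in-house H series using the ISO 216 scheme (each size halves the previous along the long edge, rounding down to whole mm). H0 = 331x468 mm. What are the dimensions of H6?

41 × 58 mm

H1: ⌊468/2⌋ × 331 = 234 × 331 mm
H2: ⌊331/2⌋ × 234 = 165 × 234 mm
H3: ⌊234/2⌋ × 165 = 117 × 165 mm
H4: ⌊165/2⌋ × 117 = 82 × 117 mm
H5: ⌊117/2⌋ × 82 = 58 × 82 mm
H6: ⌊82/2⌋ × 58 = 41 × 58 mm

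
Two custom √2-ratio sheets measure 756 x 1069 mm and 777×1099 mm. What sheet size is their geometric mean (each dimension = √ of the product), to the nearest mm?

Short side: √(756 · 777) = √587412 ≈ 766.4 → 766 mm
Long side: √(1069 · 1099) = √1174831 ≈ 1083.9 → 1084 mm

766 × 1084 mm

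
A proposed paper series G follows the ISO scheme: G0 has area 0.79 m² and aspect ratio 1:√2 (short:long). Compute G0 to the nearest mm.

747 × 1057 mm

Let the short side be w mm. Then w · w√2 = 0.79 m² = 790,000 mm².
w² = 790,000/√2, so w ≈ 747.4 mm; long side = w√2 ≈ 1057.0 mm.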